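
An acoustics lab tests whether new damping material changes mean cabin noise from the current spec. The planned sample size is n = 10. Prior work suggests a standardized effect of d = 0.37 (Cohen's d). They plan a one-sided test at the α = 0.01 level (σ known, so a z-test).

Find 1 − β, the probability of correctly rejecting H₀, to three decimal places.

Power ≈ 0.124

Noncentrality parameter: δ = d·√n = 0.37 × √10 = 1.1700
One-sided α = 0.01 → critical value z_{0.01} = 2.326.
Power = Φ(δ − 2.326) = Φ(-1.156) = 0.1238.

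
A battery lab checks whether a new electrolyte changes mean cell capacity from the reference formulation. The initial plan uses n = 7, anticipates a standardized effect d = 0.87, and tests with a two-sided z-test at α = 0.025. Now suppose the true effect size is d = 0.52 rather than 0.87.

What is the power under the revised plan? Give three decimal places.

With d = 0.52: δ = d·√n = 0.52 × √7 = 1.3758. Critical value z_{0.0125} = 2.241.
Revised power = Φ(δ − 2.241) + Φ(−δ − 2.241) = Φ(-0.866) + Φ(-3.617) = 0.1934 + 0.0001 = 0.1935.

Power ≈ 0.194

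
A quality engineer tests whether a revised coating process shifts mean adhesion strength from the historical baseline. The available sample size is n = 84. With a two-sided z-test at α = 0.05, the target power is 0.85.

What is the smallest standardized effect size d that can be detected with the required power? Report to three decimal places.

Required noncentrality: δ = z_{0.025} + z_{0.15} = 1.960 + 1.036 = 2.996.
(Lower-tail contribution to power is negligible for δ > 0.)
δ = d·√n ⇒ d = δ/√n = 2.996/√84 = 0.3269.

d ≈ 0.327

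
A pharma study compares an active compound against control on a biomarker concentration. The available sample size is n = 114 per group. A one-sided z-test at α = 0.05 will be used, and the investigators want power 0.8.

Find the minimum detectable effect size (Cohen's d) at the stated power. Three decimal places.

Need Φ(δ − 1.645) = 0.8, so δ = 1.645 + 0.842 = 2.486.
δ = d·√(n/2) ⇒ d = δ/√(n/2) = 2.486/√(114/2) = 0.3293.

d ≈ 0.329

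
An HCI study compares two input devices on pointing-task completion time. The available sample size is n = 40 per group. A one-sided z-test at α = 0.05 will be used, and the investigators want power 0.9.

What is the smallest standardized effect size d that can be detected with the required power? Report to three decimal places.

d ≈ 0.654

Need Φ(δ − 1.645) = 0.9, so δ = 1.645 + 1.282 = 2.926.
δ = d·√(n/2) ⇒ d = δ/√(n/2) = 2.926/√(40/2) = 0.6544.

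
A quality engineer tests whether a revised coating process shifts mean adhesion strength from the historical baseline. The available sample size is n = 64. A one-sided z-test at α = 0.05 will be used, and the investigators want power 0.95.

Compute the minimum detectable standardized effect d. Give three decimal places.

Required noncentrality: δ = z_{0.05} + z_{0.05} = 1.645 + 1.645 = 3.290.
δ = d·√n ⇒ d = δ/√n = 3.290/√64 = 0.4112.

d ≈ 0.411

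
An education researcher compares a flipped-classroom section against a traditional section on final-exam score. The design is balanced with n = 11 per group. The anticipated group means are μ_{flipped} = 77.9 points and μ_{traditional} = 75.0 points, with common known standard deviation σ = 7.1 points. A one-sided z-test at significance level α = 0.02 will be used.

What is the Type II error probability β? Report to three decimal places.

Standardized effect: d = |μ_{flipped} − μ_{traditional}| / σ = |77.9 − 75.0| / 7.1 = 0.4085
Noncentrality parameter: δ = d·√(n/2) = 0.4085 × √(11/2) = 0.9579
One-sided α = 0.02 → critical value z_{0.02} = 2.054.
Power = P(Z > 2.054 − δ) = Φ(-1.096) = 0.1366.
Type II error: β = 1 − power = 1 − 0.1366 = 0.8634.

β ≈ 0.863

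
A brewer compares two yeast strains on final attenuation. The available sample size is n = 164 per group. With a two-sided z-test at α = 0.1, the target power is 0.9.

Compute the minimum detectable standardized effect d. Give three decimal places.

d ≈ 0.323

Need Φ(δ − 1.645) = 0.9, so δ = 1.645 + 1.282 = 2.926.
(Lower-tail contribution to power is negligible for δ > 0.)
δ = d·√(n/2) ⇒ d = δ/√(n/2) = 2.926/√(164/2) = 0.3232.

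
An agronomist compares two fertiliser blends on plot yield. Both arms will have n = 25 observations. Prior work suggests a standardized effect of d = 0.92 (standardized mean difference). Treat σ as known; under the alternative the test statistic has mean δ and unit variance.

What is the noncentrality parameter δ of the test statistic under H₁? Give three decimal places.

δ ≈ 3.253

The noncentrality parameter scales effect size by the design's sample-size factor: δ = d·√(n/2) = 0.92 × √(25/2) = 3.2527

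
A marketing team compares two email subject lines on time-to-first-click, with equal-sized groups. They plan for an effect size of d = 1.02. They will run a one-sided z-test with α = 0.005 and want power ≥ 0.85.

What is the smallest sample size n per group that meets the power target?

For power 0.85 need Φ(δ − z_{0.005}) = 0.85, so δ = z_{0.005} + z_{0.15} = 2.576 + 1.036 = 3.612.
δ = d·√(n/2) ⇒ n = 2(δ/d)² = 2 × (3.612 / 1.02)² = 25.08.
Round up to the next whole unit.

n = 26 per group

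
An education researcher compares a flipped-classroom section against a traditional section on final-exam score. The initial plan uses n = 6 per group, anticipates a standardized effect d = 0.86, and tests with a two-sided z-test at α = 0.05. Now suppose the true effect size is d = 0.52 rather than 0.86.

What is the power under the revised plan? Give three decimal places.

With d = 0.52: δ = d·√(n/2) = 0.52 × √(6/2) = 0.9007. Critical value z_{0.025} = 1.960.
Revised power = Φ(δ − 1.960) + Φ(−δ − 1.960) = Φ(-1.059) + Φ(-2.861) = 0.1447 + 0.0021 = 0.1468.

Power ≈ 0.147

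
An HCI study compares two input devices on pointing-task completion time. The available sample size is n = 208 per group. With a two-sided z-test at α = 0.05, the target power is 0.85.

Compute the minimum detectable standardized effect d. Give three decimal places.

d ≈ 0.294

Need Φ(δ − 1.960) = 0.85, so δ = 1.960 + 1.036 = 2.996.
(The second rejection-region term Φ(−δ − z_{α/2}) is negligible and dropped.)
δ = d·√(n/2) ⇒ d = δ/√(n/2) = 2.996/√(208/2) = 0.2938.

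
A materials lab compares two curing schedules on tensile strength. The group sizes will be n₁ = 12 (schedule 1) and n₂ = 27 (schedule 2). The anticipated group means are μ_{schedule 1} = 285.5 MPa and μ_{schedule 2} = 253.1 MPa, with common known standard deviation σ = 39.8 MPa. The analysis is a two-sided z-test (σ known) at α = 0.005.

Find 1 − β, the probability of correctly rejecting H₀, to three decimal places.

Power ≈ 0.323

Standardized effect: d = |μ_{schedule 1} − μ_{schedule 2}| / σ = |285.5 − 253.1| / 39.8 = 0.8141
Noncentrality parameter: δ = d / √(1/n₁ + 1/n₂) = 0.8141 / √(1/12 + 1/27) = 2.3464
Critical value for a two-sided test at α = 0.005: z_{α/2} = 2.807.
Power = Φ(δ − 2.807) + Φ(−δ − 2.807) = Φ(-0.461) + Φ(-5.153) = 0.3225 + 0.0000 = 0.3225.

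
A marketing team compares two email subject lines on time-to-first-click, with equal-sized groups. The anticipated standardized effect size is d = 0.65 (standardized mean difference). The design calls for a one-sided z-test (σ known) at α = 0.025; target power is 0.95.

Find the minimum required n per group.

n = 62 per group

For power 0.95 need Φ(δ − z_{0.025}) = 0.95, so δ = z_{0.025} + z_{0.05} = 1.960 + 1.645 = 3.605.
δ = d·√(n/2) ⇒ n = 2(δ/d)² = 2 × (3.605 / 0.65)² = 61.51.
Rounding up, n = 62 per group.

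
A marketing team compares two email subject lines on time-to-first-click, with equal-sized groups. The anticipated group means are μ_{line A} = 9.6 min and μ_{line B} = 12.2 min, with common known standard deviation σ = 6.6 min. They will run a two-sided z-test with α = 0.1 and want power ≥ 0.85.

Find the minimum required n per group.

n = 93 per group

Standardized effect: d = |μ_{line A} − μ_{line B}| / σ = |9.6 − 12.2| / 6.6 = 0.3939
Set Φ(δ − 1.645) = 0.85; then δ − 1.645 = Φ⁻¹(0.85) = 1.036, giving δ = 2.681.
(The Φ(−δ − z_{α/2}) term is vanishingly small for δ > 0 and is dropped in the standard sample-size formula.)
δ = d·√(n/2) ⇒ n = 2(δ/d)² = 2 × (2.681 / 0.3939)² = 92.65.
Rounding up, n = 93 per group.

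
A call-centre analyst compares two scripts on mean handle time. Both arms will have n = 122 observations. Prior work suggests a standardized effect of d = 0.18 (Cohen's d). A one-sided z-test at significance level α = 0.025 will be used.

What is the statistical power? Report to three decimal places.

Noncentrality parameter: λ = d·√(n/2) = 0.18 × √(122/2) = 1.4058
Critical value for a one-sided test at α = 0.025: z_α = 1.960.
Power = Φ(λ − 1.960) = Φ(-0.554) = 0.2897.

Power ≈ 0.290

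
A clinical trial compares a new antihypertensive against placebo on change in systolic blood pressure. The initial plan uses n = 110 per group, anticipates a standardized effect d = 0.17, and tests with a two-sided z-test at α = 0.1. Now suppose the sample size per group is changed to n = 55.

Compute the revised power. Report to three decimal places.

With n = 55 per group: δ = d·√(n/2) = 0.17 × √(55/2) = 0.8915. Critical value z_{0.05} = 1.645.
Revised power = Φ(δ − 1.645) + Φ(−δ − 1.645) = Φ(-0.753) + Φ(-2.536) = 0.2256 + 0.0056 = 0.2312.

Power ≈ 0.231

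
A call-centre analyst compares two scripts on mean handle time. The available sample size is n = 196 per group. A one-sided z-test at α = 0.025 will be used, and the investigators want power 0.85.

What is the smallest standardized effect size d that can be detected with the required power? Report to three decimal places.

d ≈ 0.303

Required noncentrality: δ = z_{0.025} + z_{0.15} = 1.960 + 1.036 = 2.996.
δ = d·√(n/2) ⇒ d = δ/√(n/2) = 2.996/√(196/2) = 0.3027.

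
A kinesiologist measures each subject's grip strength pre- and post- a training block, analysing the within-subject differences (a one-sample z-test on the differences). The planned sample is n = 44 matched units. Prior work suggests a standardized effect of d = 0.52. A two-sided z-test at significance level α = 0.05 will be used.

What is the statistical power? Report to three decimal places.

Power ≈ 0.932

Noncentrality parameter: δ = d·√n = 0.52 × √44 = 3.4493
Two-sided α = 0.05 → critical value z_{0.025} = 1.960.
Power = Φ(δ − 1.960) + Φ(−δ − 1.960) = Φ(1.489) + Φ(-5.409) = 0.9318 + 0.0000 = 0.9318.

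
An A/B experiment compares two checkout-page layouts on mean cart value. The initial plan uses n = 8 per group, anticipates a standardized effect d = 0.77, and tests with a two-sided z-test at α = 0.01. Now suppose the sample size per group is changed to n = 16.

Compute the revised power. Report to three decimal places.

With n = 16 per group: δ = d·√(n/2) = 0.77 × √(16/2) = 2.1779. Critical value z_{0.005} = 2.576.
Revised power = Φ(δ − 2.576) + Φ(−δ − 2.576) = Φ(-0.398) + Φ(-4.754) = 0.3453 + 0.0000 = 0.3453.

Power ≈ 0.345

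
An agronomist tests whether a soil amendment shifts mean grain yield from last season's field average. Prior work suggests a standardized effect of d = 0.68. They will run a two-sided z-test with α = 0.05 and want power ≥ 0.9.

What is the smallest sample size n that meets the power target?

n = 23

For power 0.9 need Φ(δ − z_{0.025}) = 0.9, so δ = z_{0.025} + z_{0.10} = 1.960 + 1.282 = 3.242.
(For δ > 0 the lower-tail rejection region contributes negligibly to power, so the one-term inversion is standard.)
δ = d·√n ⇒ n = (δ/d)² = (3.242 / 0.68)² = 22.72.
Round up to the next whole unit.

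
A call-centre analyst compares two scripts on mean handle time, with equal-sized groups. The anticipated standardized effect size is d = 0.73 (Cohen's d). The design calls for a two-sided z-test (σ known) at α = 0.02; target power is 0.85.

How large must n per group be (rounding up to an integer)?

For power 0.85 need Φ(δ − z_{0.01}) = 0.85, so δ = z_{0.01} + z_{0.15} = 2.326 + 1.036 = 3.363.
(Ignoring the negligible lower-tail rejection probability gives the usual closed-form inversion.)
δ = d·√(n/2) ⇒ n = 2(δ/d)² = 2 × (3.363 / 0.73)² = 42.44.
Rounding up, n = 43 per group.

n = 43 per group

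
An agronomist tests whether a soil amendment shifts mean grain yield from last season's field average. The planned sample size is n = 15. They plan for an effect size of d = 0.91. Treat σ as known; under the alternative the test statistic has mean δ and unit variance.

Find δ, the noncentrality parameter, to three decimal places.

δ ≈ 3.524

The noncentrality parameter scales effect size by the design's sample-size factor: δ = d·√n = 0.91 × √15 = 3.5244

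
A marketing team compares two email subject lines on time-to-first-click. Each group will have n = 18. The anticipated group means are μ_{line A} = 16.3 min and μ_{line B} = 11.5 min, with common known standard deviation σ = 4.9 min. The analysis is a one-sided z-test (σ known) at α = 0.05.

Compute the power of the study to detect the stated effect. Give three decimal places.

Standardized effect: d = |μ_{line A} − μ_{line B}| / σ = |16.3 − 11.5| / 4.9 = 0.9796
Noncentrality parameter: δ = d·√(n/2) = 0.9796 × √(18/2) = 2.9388
Critical value for a one-sided test at α = 0.05: z_α = 1.645.
Power = P(Z > 1.645 − δ) = Φ(1.294) = 0.9022.

Power ≈ 0.902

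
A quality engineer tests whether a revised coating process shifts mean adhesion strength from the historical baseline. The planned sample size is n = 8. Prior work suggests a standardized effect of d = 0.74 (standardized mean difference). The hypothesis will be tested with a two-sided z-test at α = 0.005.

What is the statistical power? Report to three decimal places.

Power ≈ 0.238

Noncentrality parameter: δ = d·√n = 0.74 × √8 = 2.0930
Critical value for a two-sided test at α = 0.005: z_{α/2} = 2.807.
Power = Φ(δ − 2.807) + Φ(−δ − 2.807) = Φ(-0.714) + Φ(-4.900) = 0.2376 + 0.0000 = 0.2376.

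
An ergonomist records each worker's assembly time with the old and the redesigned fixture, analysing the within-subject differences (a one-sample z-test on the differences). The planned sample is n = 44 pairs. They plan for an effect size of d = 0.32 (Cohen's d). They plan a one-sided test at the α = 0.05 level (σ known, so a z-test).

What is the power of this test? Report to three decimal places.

Power ≈ 0.684

Noncentrality parameter: δ = d·√n = 0.32 × √44 = 2.1226
Critical value for a one-sided test at α = 0.05: z_α = 1.645.
Power = Φ(δ − 1.645) = Φ(0.478) = 0.6836.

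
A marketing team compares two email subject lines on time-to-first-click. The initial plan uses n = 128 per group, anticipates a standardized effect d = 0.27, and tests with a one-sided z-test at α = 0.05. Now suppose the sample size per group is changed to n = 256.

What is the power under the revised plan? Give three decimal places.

Power ≈ 0.921

With n = 256 per group: δ = d·√(n/2) = 0.27 × √(256/2) = 3.0547. Critical value z_{0.05} = 1.645.
Revised power = Φ(δ − 1.645) = Φ(1.410) = 0.9207.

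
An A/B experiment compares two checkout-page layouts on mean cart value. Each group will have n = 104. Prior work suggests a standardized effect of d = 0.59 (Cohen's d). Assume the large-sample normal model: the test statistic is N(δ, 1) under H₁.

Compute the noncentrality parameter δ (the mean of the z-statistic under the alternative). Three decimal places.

δ = d·√(n/2) = 0.59 × √(104/2) = 4.2546

δ ≈ 4.255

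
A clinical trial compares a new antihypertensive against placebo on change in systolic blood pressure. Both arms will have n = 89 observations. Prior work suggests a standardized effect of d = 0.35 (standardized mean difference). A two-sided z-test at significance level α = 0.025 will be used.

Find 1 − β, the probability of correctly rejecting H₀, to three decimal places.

Power ≈ 0.537

Noncentrality parameter: δ = d·√(n/2) = 0.35 × √(89/2) = 2.3348
Critical value for a two-sided test at α = 0.025: z_{α/2} = 2.241.
Power = Φ(δ − 2.241) + Φ(−δ − 2.241) = Φ(0.093) + Φ(-4.576) = 0.5372 + 0.0000 = 0.5372.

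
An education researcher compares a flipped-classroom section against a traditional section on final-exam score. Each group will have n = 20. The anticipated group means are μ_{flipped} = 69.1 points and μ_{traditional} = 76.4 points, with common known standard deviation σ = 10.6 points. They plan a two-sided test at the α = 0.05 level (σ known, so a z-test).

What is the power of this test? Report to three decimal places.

Standardized effect: d = |μ_{flipped} − μ_{traditional}| / σ = |69.1 − 76.4| / 10.6 = 0.6887
Noncentrality parameter: δ = d·√(n/2) = 0.6887 × √(20/2) = 2.1778
Two-sided α = 0.05 → critical value z_{0.025} = 1.960.
Power = Φ(δ − 1.960) + Φ(−δ − 1.960) = Φ(0.218) + Φ(-4.138) = 0.5862 + 0.0000 = 0.5862.

Power ≈ 0.586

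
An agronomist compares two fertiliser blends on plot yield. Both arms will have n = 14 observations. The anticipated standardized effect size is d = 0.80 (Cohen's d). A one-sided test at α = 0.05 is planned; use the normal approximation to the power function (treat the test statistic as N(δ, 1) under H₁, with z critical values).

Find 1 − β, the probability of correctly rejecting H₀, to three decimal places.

Noncentrality parameter: λ = d·√(n/2) = 0.80 × √(14/2) = 2.1166
Critical value for a one-sided test at α = 0.05: z_α = 1.645.
Power = P(Z > 1.645 − λ) = Φ(0.472) = 0.6814.

Power ≈ 0.681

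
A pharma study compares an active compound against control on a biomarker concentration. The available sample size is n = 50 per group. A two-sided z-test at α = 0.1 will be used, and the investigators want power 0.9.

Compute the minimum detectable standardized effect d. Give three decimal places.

d ≈ 0.585

Required noncentrality: δ = z_{0.05} + z_{0.10} = 1.645 + 1.282 = 2.926.
(The second rejection-region term Φ(−δ − z_{α/2}) is negligible and dropped.)
δ = d·√(n/2) ⇒ d = δ/√(n/2) = 2.926/√(50/2) = 0.5853.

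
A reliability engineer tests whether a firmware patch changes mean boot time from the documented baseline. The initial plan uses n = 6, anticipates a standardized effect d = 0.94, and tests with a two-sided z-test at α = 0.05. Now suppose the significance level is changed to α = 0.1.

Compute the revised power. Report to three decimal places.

Power ≈ 0.745

δ = d·√n = 0.94 × √6 = 2.3025 (unchanged). New critical value: z_{0.05} = 1.645.
Revised power = Φ(δ − 1.645) + Φ(−δ − 1.645) = Φ(0.658) + Φ(-3.947) = 0.7446 + 0.0000 = 0.7447.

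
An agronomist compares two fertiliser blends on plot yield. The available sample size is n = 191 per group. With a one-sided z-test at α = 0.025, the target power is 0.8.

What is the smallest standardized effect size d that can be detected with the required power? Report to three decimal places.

Need Φ(δ − 1.960) = 0.8, so δ = 1.960 + 0.842 = 2.802.
δ = d·√(n/2) ⇒ d = δ/√(n/2) = 2.802/√(191/2) = 0.2867.

d ≈ 0.287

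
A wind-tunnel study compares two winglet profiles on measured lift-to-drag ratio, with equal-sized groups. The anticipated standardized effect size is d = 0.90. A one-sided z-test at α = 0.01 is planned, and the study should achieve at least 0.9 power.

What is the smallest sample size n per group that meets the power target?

Set Φ(δ − 2.326) = 0.9; then δ − 2.326 = Φ⁻¹(0.9) = 1.282, giving δ = 3.608.
δ = d·√(n/2) ⇒ n = 2(δ/d)² = 2 × (3.608 / 0.90)² = 32.14.
Round up to the next whole unit.

n = 33 per group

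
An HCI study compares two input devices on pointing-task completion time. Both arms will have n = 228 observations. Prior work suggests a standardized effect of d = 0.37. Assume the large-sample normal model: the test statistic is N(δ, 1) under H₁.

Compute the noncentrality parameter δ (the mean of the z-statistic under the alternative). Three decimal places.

The noncentrality parameter scales effect size by the design's sample-size factor: δ = d·√(n/2) = 0.37 × √(228/2) = 3.9505

δ ≈ 3.951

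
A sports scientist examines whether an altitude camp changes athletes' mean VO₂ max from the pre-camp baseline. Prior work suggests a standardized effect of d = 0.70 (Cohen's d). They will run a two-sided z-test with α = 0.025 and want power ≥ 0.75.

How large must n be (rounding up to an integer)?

n = 18

Set Φ(δ − 2.241) = 0.75; then δ − 2.241 = Φ⁻¹(0.75) = 0.674, giving δ = 2.916.
(Ignoring the negligible lower-tail rejection probability gives the usual closed-form inversion.)
δ = d·√n ⇒ n = (δ/d)² = (2.916 / 0.70)² = 17.35.
Rounding up, n = 18.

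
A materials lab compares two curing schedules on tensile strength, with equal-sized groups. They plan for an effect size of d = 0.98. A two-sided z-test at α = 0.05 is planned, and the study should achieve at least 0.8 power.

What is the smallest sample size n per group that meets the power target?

Set Φ(δ − 1.960) = 0.8; then δ − 1.960 = Φ⁻¹(0.8) = 0.842, giving δ = 2.802.
(For δ > 0 the lower-tail rejection region contributes negligibly to power, so the one-term inversion is standard.)
δ = d·√(n/2) ⇒ n = 2(δ/d)² = 2 × (2.802 / 0.98)² = 16.35.
Round up to the next whole unit.

n = 17 per group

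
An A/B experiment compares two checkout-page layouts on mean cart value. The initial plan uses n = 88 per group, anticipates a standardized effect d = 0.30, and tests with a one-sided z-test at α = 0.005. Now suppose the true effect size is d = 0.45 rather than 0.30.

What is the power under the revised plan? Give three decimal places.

With d = 0.45: δ = d·√(n/2) = 0.45 × √(88/2) = 2.9850. Critical value z_{0.005} = 2.576.
Revised power = P(Z > 2.576 − δ) = Φ(0.409) = 0.6588.

Power ≈ 0.659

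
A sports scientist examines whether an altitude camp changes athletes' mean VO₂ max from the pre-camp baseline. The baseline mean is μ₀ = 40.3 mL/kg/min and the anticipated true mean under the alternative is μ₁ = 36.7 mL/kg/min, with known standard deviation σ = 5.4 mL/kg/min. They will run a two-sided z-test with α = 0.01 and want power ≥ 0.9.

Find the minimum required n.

n = 34

Standardized effect: d = |μ₁ − μ₀| / σ = |36.7 − 40.3| / 5.4 = 0.6667
For power 0.9 need Φ(δ − z_{0.005}) = 0.9, so δ = z_{0.005} + z_{0.10} = 2.576 + 1.282 = 3.857.
(The Φ(−δ − z_{α/2}) term is vanishingly small for δ > 0 and is dropped in the standard sample-size formula.)
δ = d·√n ⇒ n = (δ/d)² = (3.857 / 0.6667)² = 33.48.
Round up to the next whole unit.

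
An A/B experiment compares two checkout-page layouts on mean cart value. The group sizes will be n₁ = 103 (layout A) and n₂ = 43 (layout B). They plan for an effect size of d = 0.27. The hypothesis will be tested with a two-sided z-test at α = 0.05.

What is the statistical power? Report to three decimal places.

Power ≈ 0.318

Noncentrality parameter: δ = d / √(1/n₁ + 1/n₂) = 0.27 / √(1/103 + 1/43) = 1.4871
Two-sided α = 0.05 → critical value z_{0.025} = 1.960.
Power = Φ(δ − 1.960) + Φ(−δ − 1.960) = Φ(-0.473) + Φ(-3.447) = 0.3182 + 0.0003 = 0.3184.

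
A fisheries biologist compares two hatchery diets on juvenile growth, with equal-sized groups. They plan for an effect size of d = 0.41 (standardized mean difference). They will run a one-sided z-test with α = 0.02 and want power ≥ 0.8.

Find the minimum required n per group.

Set Φ(δ − 2.054) = 0.8; then δ − 2.054 = Φ⁻¹(0.8) = 0.842, giving δ = 2.895.
δ = d·√(n/2) ⇒ n = 2(δ/d)² = 2 × (2.895 / 0.41)² = 99.74.
Round up to the next whole unit.

n = 100 per group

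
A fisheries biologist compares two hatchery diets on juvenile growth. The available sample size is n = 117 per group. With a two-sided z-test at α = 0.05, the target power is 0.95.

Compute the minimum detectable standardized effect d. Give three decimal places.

Need Φ(δ − 1.960) = 0.95, so δ = 1.960 + 1.645 = 3.605.
(Lower-tail contribution to power is negligible for δ > 0.)
δ = d·√(n/2) ⇒ d = δ/√(n/2) = 3.605/√(117/2) = 0.4713.

d ≈ 0.471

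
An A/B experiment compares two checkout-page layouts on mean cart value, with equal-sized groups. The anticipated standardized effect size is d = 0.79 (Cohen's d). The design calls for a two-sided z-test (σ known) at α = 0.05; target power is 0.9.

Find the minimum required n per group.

n = 34 per group

Set Φ(δ − 1.960) = 0.9; then δ − 1.960 = Φ⁻¹(0.9) = 1.282, giving δ = 3.242.
(Ignoring the negligible lower-tail rejection probability gives the usual closed-form inversion.)
δ = d·√(n/2) ⇒ n = 2(δ/d)² = 2 × (3.242 / 0.79)² = 33.67.
Rounding up, n = 34 per group.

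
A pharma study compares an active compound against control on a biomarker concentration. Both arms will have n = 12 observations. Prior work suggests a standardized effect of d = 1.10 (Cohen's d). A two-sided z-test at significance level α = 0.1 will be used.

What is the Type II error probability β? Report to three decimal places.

Noncentrality parameter: δ = d·√(n/2) = 1.10 × √(12/2) = 2.6944
Two-sided α = 0.1 → critical value z_{0.05} = 1.645.
Power = Φ(δ − 1.645) + Φ(−δ − 1.645) = Φ(1.050) + Φ(-4.339) = 0.8530 + 0.0000 = 0.8531.
Type II error: β = 1 − power = 1 − 0.8531 = 0.1469.

β ≈ 0.147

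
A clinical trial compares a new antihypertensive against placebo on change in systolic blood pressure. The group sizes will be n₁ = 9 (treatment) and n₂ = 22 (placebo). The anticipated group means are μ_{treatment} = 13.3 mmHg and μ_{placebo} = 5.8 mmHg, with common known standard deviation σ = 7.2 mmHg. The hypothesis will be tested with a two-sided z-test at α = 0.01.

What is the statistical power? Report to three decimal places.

Standardized effect: d = |μ_{treatment} − μ_{placebo}| / σ = |13.3 − 5.8| / 7.2 = 1.0417
Noncentrality parameter: δ = d / √(1/n₁ + 1/n₂) = 1.0417 / √(1/9 + 1/22) = 2.6326
Critical value for a two-sided test at α = 0.01: z_{α/2} = 2.576.
Power = Φ(δ − 2.576) + Φ(−δ − 2.576) = Φ(0.057) + Φ(-5.208) = 0.5226 + 0.0000 = 0.5226.

Power ≈ 0.523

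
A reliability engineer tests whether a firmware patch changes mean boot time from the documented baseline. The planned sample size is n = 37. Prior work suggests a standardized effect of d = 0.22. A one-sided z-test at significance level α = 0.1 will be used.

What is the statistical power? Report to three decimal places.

Noncentrality parameter: δ = d·√n = 0.22 × √37 = 1.3382
Critical value for a one-sided test at α = 0.1: z_α = 1.282.
Power = P(Z > 1.282 − δ) = Φ(0.057) = 0.5226.

Power ≈ 0.523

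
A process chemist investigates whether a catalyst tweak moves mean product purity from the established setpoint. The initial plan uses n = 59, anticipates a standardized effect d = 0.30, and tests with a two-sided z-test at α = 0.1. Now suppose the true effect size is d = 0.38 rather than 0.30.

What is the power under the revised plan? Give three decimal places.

Power ≈ 0.899

With d = 0.38: δ = d·√n = 0.38 × √59 = 2.9188. Critical value z_{0.05} = 1.645.
Revised power = Φ(δ − 1.645) + Φ(−δ − 1.645) = Φ(1.274) + Φ(-4.564) = 0.8987 + 0.0000 = 0.8987.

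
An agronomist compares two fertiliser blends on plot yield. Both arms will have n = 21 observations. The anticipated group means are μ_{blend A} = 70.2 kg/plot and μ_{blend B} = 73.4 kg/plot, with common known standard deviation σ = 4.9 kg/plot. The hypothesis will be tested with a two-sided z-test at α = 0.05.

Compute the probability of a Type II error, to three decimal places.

Standardized effect: d = |μ_{blend A} − μ_{blend B}| / σ = |70.2 − 73.4| / 4.9 = 0.6531
Noncentrality parameter: δ = d·√(n/2) = 0.6531 × √(21/2) = 2.1162
Critical value for a two-sided test at α = 0.05: z_{α/2} = 1.960.
Power = Φ(δ − 1.960) + Φ(−δ − 1.960) = Φ(0.156) + Φ(-4.076) = 0.5621 + 0.0000 = 0.5621.
Type II error: β = 1 − power = 1 − 0.5621 = 0.4379.

β ≈ 0.438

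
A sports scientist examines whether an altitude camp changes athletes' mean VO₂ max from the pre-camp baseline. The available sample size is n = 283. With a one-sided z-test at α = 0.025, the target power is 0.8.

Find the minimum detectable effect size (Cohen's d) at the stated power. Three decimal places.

d ≈ 0.167

Need Φ(δ − 1.960) = 0.8, so δ = 1.960 + 0.842 = 2.802.
δ = d·√n ⇒ d = δ/√n = 2.802/√283 = 0.1665.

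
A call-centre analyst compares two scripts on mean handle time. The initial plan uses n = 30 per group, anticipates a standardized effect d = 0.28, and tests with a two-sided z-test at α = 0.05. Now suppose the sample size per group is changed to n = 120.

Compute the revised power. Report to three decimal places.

Power ≈ 0.583

With n = 120 per group: δ = d·√(n/2) = 0.28 × √(120/2) = 2.1689. Critical value z_{0.025} = 1.960.
Revised power = Φ(δ − 1.960) + Φ(−δ − 1.960) = Φ(0.209) + Φ(-4.129) = 0.5827 + 0.0000 = 0.5828.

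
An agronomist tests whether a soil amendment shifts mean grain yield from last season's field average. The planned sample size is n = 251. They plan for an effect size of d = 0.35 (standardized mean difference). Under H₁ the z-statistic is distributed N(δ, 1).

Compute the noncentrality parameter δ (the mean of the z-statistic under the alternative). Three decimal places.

δ ≈ 5.545

δ = d·√n = 0.35 × √251 = 5.5450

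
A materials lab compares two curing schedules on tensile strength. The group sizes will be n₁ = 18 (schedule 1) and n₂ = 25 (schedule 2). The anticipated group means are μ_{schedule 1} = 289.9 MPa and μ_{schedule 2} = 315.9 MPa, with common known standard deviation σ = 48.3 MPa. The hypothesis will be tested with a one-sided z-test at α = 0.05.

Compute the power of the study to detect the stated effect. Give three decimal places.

Power ≈ 0.538

Standardized effect: d = |μ_{schedule 1} − μ_{schedule 2}| / σ = |289.9 − 315.9| / 48.3 = 0.5383
Noncentrality parameter: δ = d / √(1/n₁ + 1/n₂) = 0.5383 / √(1/18 + 1/25) = 1.7414
One-sided α = 0.05 → critical value z_{0.05} = 1.645.
Power = Φ(δ − 1.645) = Φ(0.097) = 0.5385.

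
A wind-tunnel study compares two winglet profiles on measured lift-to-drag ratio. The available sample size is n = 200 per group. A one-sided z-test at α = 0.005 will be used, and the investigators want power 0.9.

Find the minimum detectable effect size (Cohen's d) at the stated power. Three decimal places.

d ≈ 0.386

Need Φ(δ − 2.576) = 0.9, so δ = 2.576 + 1.282 = 3.857.
δ = d·√(n/2) ⇒ d = δ/√(n/2) = 3.857/√(200/2) = 0.3857.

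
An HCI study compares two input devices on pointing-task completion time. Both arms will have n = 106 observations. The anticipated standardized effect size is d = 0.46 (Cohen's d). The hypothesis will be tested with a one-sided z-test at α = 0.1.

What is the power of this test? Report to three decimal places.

Power ≈ 0.981

Noncentrality parameter: δ = d·√(n/2) = 0.46 × √(106/2) = 3.3489
Critical value for a one-sided test at α = 0.1: z_α = 1.282.
Power = P(Z > 1.282 − δ) = Φ(2.067) = 0.9806.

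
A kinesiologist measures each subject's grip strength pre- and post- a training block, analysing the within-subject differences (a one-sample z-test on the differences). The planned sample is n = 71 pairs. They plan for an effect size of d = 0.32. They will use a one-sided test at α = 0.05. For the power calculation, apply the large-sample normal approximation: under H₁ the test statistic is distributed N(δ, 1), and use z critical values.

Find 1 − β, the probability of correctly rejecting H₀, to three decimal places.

Noncentrality parameter: δ = d·√n = 0.32 × √71 = 2.6964
Critical value for a one-sided test at α = 0.05: z_α = 1.645.
Power = Φ(δ − 1.645) = Φ(1.052) = 0.8535.

Power ≈ 0.853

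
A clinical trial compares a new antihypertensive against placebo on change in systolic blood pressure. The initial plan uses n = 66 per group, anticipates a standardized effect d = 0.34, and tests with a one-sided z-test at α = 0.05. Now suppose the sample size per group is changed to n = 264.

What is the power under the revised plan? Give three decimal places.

Power ≈ 0.988

With n = 264 per group: δ = d·√(n/2) = 0.34 × √(264/2) = 3.9063. Critical value z_{0.05} = 1.645.
Revised power = Φ(δ − 1.645) = Φ(2.261) = 0.9881.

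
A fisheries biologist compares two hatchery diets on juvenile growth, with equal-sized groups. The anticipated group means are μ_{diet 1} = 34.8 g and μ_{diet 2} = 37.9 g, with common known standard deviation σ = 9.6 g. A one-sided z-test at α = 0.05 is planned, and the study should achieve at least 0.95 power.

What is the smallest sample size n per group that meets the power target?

Standardized effect: d = |μ_{diet 1} − μ_{diet 2}| / σ = |34.8 − 37.9| / 9.6 = 0.3229
Set Φ(δ − 1.645) = 0.95; then δ − 1.645 = Φ⁻¹(0.95) = 1.645, giving δ = 3.290.
δ = d·√(n/2) ⇒ n = 2(δ/d)² = 2 × (3.290 / 0.3229)² = 207.57.
Round up to the next whole unit.

n = 208 per group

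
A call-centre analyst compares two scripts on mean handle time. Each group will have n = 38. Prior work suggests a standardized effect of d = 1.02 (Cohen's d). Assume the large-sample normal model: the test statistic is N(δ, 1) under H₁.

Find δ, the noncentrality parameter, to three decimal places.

The noncentrality parameter scales effect size by the design's sample-size factor: δ = d·√(n/2) = 1.02 × √(38/2) = 4.4461

δ ≈ 4.446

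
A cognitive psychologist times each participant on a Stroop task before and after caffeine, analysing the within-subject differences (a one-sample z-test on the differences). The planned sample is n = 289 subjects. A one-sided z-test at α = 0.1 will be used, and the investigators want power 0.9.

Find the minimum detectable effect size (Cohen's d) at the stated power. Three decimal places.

Required noncentrality: δ = z_{0.1} + z_{0.10} = 1.282 + 1.282 = 2.563.
δ = d·√n ⇒ d = δ/√n = 2.563/√289 = 0.1508.

d ≈ 0.151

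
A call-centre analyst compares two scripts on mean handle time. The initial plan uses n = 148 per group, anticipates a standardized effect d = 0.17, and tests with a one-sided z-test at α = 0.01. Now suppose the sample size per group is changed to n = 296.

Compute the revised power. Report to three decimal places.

Power ≈ 0.398

With n = 296 per group: δ = d·√(n/2) = 0.17 × √(296/2) = 2.0681. Critical value z_{0.01} = 2.326.
Revised power = P(Z > 2.326 − δ) = Φ(-0.258) = 0.3981.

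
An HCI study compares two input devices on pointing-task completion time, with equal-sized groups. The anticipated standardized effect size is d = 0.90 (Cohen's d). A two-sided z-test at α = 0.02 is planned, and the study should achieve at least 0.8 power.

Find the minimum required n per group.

n = 25 per group

Set Φ(δ − 2.326) = 0.8; then δ − 2.326 = Φ⁻¹(0.8) = 0.842, giving δ = 3.168.
(Ignoring the negligible lower-tail rejection probability gives the usual closed-form inversion.)
δ = d·√(n/2) ⇒ n = 2(δ/d)² = 2 × (3.168 / 0.90)² = 24.78.
Round up to the next whole unit.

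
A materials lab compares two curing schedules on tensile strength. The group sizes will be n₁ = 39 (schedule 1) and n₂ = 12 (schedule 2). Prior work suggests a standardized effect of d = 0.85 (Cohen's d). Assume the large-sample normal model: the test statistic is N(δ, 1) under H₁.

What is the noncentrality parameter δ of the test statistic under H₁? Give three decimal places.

δ ≈ 2.575

The noncentrality parameter scales effect size by the design's sample-size factor: δ = d / √(1/n₁ + 1/n₂) = 0.85 / √(1/39 + 1/12) = 2.5749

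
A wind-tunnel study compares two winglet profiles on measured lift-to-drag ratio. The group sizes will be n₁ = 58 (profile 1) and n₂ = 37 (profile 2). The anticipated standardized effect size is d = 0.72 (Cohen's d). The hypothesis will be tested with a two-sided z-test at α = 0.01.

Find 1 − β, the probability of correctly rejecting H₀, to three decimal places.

Power ≈ 0.801

Noncentrality parameter: δ = d / √(1/n₁ + 1/n₂) = 0.72 / √(1/58 + 1/37) = 3.4220
Critical value for a two-sided test at α = 0.01: z_{α/2} = 2.576.
Power = Φ(δ − 2.576) + Φ(−δ − 2.576) = Φ(0.846) + Φ(-5.998) = 0.8013 + 0.0000 = 0.8013.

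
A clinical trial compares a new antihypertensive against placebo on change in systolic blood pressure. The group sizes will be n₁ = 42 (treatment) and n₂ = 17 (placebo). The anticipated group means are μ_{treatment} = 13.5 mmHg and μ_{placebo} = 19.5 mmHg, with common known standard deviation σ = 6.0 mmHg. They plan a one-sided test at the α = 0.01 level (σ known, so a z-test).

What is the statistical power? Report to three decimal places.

Standardized effect: d = |μ_{treatment} − μ_{placebo}| / σ = |13.5 − 19.5| / 6.0 = 1.0000
Noncentrality parameter: δ = d / √(1/n₁ + 1/n₂) = 1.0000 / √(1/42 + 1/17) = 3.4787
Critical value for a one-sided test at α = 0.01: z_α = 2.326.
Power = P(Z > 2.326 − δ) = Φ(1.152) = 0.8754.

Power ≈ 0.875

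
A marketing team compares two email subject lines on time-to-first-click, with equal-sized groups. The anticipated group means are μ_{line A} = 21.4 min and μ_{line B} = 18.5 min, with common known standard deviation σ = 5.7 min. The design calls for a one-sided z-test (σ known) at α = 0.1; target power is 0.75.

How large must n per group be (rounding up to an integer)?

Standardized effect: d = |μ_{line A} − μ_{line B}| / σ = |21.4 − 18.5| / 5.7 = 0.5088
For power 0.75 need Φ(δ − z_{0.1}) = 0.75, so δ = z_{0.1} + z_{0.25} = 1.282 + 0.674 = 1.956.
δ = d·√(n/2) ⇒ n = 2(δ/d)² = 2 × (1.956 / 0.5088)² = 29.56.
Rounding up, n = 30 per group.

n = 30 per group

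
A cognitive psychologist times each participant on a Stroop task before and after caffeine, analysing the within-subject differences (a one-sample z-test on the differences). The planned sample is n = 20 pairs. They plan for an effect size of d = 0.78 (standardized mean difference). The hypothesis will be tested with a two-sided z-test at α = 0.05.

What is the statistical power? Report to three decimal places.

Power ≈ 0.937

Noncentrality parameter: δ = d·√n = 0.78 × √20 = 3.4883
Two-sided α = 0.05 → critical value z_{0.025} = 1.960.
Power = Φ(δ − 1.960) + Φ(−δ − 1.960) = Φ(1.528) + Φ(-5.448) = 0.9368 + 0.0000 = 0.9368.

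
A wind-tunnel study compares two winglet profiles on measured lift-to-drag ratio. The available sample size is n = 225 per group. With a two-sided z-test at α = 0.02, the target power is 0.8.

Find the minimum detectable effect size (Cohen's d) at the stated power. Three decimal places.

d ≈ 0.299

Required noncentrality: δ = z_{0.01} + z_{0.20} = 2.326 + 0.842 = 3.168.
(Lower-tail contribution to power is negligible for δ > 0.)
δ = d·√(n/2) ⇒ d = δ/√(n/2) = 3.168/√(225/2) = 0.2987.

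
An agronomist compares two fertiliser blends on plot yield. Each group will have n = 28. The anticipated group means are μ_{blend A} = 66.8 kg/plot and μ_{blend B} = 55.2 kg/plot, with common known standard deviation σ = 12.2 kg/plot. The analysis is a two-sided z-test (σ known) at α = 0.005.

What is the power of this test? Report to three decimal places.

Standardized effect: d = |μ_{blend A} − μ_{blend B}| / σ = |66.8 − 55.2| / 12.2 = 0.9508
Noncentrality parameter: δ = d·√(n/2) = 0.9508 × √(28/2) = 3.5576
Two-sided α = 0.005 → critical value z_{0.0025} = 2.807.
Power = Φ(δ − 2.807) + Φ(−δ − 2.807) = Φ(0.751) + Φ(-6.365) = 0.7736 + 0.0000 = 0.7736.

Power ≈ 0.774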